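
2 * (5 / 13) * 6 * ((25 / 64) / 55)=75 / 2288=0.03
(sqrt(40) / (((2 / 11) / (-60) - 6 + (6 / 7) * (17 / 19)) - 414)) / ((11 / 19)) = -151620 * sqrt(10) / 18400273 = -0.03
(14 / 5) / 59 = 14 / 295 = 0.05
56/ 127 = 0.44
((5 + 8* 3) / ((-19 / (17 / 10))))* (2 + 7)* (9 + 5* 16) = -394893 / 190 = -2078.38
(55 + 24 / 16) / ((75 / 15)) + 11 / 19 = 2257 / 190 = 11.88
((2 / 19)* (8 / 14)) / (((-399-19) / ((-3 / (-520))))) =-3 / 3613610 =-0.00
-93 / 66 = -31 / 22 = -1.41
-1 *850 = -850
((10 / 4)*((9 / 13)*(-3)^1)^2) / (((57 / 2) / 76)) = 28.76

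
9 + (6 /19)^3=9.03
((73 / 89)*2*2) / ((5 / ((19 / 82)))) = 2774 / 18245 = 0.15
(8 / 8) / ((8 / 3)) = 3 / 8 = 0.38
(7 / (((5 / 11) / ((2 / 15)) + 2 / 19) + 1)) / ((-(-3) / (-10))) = -29260 / 5661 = -5.17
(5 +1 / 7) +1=43 / 7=6.14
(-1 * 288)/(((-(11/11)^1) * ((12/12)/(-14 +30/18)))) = -3552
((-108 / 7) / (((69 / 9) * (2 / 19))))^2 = 365.50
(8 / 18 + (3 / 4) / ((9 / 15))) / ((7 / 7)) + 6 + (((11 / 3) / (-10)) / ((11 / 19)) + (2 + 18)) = 27.06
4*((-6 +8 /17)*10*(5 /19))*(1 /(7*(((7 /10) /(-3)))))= 564000 /15827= 35.64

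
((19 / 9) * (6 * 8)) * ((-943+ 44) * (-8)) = 2186368 / 3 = 728789.33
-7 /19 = -0.37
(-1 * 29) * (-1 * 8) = 232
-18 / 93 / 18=-1 / 93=-0.01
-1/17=-0.06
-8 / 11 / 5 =-0.15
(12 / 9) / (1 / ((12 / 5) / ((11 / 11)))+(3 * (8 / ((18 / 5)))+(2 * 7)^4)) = 16 / 461077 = 0.00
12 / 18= 2 / 3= 0.67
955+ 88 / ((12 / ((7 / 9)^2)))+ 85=253798 / 243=1044.44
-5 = -5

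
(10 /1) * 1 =10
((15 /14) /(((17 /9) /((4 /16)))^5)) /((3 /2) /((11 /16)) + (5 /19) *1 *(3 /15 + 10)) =20568735 /2300122904576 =0.00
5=5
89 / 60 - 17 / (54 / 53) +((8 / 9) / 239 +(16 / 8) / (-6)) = -2004491 / 129060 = -15.53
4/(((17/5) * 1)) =20/17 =1.18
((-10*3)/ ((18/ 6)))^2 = 100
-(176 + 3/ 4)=-707/ 4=-176.75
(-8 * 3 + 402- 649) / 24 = -271 / 24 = -11.29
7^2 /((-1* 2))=-49 /2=-24.50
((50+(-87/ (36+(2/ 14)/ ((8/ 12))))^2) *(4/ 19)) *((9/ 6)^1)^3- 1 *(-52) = 49722229/ 542659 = 91.63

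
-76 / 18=-38 / 9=-4.22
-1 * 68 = -68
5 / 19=0.26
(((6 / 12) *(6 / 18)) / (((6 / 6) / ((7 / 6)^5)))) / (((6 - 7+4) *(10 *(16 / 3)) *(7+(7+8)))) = 16807 / 164229120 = 0.00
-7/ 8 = -0.88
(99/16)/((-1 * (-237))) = 33/1264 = 0.03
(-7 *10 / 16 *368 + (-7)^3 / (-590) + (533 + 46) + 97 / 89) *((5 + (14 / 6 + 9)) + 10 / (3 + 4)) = -20160669769 / 1102710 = -18282.84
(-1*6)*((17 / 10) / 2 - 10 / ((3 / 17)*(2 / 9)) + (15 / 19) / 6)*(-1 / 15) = -96527 / 950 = -101.61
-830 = -830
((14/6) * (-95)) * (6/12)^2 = -665/12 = -55.42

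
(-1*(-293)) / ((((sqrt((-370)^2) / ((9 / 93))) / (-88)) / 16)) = -618816 / 5735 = -107.90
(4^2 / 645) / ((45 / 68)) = 1088 / 29025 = 0.04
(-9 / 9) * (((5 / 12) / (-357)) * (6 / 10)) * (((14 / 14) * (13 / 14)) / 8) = 13 / 159936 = 0.00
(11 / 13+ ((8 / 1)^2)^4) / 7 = 218103819 / 91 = 2396745.26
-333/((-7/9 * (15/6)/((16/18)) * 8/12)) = 7992/35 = 228.34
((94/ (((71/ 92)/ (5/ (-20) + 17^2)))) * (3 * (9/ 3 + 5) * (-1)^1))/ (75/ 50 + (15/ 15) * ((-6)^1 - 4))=119861280/ 1207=99305.12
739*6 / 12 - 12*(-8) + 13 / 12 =5599 / 12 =466.58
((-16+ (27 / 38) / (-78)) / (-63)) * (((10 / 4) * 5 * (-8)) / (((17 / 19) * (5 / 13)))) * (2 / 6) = -79085 / 3213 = -24.61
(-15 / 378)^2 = 25 / 15876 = 0.00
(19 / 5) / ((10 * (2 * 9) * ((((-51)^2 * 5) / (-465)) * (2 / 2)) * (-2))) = 589 / 1560600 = 0.00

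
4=4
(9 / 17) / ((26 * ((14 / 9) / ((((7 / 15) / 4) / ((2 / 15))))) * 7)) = 81 / 49504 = 0.00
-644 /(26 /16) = -5152 /13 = -396.31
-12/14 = -6/7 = -0.86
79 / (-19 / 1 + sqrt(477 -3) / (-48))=-4.06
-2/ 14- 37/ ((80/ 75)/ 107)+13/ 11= -4571365/ 1232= -3710.52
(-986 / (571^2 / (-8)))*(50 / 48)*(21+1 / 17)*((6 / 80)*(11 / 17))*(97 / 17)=27693985 / 188451698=0.15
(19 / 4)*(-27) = -513 / 4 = -128.25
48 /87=16 /29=0.55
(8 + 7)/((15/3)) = 3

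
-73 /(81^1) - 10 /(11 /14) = -12143 /891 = -13.63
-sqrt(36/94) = -3 * sqrt(94)/47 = -0.62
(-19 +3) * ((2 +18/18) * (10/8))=-60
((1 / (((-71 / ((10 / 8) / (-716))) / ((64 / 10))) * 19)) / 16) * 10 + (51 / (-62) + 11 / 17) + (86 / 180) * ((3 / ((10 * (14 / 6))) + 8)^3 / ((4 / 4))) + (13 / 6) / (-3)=111613390152606831 / 436485394310000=255.71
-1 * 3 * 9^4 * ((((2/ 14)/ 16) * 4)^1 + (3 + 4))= -3877551/ 28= -138483.96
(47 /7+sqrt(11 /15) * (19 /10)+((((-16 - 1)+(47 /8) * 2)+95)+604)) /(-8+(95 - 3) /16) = -19613 /63 - 38 * sqrt(165) /675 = -312.04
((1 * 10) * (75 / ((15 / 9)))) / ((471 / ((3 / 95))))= 90 / 2983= 0.03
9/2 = 4.50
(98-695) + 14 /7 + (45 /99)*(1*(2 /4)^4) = -104715 /176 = -594.97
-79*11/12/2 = -869/24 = -36.21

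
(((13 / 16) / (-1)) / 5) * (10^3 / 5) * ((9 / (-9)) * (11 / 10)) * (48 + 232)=10010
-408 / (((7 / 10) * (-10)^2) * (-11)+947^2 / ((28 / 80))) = -476 / 2988465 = -0.00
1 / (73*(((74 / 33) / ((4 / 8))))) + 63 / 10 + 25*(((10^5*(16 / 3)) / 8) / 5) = 54021021473 / 162060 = 333339.64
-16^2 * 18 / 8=-576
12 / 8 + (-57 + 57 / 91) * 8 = -81807 / 182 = -449.49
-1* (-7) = 7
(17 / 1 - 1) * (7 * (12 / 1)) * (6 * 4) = 32256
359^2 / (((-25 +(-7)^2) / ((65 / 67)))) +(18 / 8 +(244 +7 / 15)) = 14623309 / 2680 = 5456.46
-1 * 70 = -70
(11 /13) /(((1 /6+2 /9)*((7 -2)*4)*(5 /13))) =99 /350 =0.28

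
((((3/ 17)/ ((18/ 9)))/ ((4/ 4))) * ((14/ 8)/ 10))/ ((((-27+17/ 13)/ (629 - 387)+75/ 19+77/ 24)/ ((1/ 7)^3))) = 268983/ 42121036510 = 0.00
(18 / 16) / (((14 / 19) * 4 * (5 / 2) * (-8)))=-171 / 8960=-0.02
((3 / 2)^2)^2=5.06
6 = 6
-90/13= -6.92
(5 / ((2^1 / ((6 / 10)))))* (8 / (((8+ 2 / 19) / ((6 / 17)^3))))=24624 / 378301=0.07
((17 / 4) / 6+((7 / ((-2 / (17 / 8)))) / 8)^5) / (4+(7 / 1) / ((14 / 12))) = 284766847 / 206158430208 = 0.00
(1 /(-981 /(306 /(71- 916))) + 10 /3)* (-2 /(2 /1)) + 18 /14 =-3961229 /1934205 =-2.05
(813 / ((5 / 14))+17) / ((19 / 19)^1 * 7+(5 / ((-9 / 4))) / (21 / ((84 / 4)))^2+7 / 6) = 206406 / 535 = 385.81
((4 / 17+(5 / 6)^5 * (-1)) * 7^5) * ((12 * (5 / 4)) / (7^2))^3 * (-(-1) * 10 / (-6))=13763125 / 102816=133.86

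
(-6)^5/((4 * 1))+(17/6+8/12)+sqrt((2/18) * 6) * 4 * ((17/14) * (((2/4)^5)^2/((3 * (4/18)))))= -3881/2+17 * sqrt(6)/7168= -1940.49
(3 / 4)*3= 9 / 4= 2.25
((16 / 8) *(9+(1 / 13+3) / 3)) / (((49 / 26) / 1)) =1564 / 147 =10.64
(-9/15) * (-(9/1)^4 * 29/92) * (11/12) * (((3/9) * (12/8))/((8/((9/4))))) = 18836631/117760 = 159.96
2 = 2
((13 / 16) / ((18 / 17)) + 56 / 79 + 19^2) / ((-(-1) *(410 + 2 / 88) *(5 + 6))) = 8247059 / 102617208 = 0.08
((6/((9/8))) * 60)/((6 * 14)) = 80/21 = 3.81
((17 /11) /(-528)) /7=-17 /40656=-0.00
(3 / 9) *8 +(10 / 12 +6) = 19 / 2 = 9.50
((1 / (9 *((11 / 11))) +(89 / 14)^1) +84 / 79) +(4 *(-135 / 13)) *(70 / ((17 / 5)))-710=-3426619991 / 2199834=-1557.67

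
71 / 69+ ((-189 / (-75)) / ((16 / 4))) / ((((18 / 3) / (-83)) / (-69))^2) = 15841717907 / 27600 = 573975.29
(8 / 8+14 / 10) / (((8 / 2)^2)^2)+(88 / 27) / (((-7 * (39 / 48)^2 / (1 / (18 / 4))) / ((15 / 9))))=-69502379 / 275970240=-0.25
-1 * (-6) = 6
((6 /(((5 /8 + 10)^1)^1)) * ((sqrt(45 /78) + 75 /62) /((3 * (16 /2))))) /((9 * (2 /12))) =2 * sqrt(390) /3315 + 10 /527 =0.03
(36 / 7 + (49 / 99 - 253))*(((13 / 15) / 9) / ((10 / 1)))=-1114243 / 467775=-2.38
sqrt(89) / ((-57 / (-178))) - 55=-55 + 178 * sqrt(89) / 57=-25.54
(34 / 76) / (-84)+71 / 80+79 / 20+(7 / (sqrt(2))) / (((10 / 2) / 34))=38.49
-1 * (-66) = 66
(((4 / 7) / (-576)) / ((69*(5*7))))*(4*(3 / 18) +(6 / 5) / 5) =-17 / 45643500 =-0.00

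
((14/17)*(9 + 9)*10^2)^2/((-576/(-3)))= 3307500/289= 11444.64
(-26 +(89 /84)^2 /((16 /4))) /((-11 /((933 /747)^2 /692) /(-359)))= -25205412998617 /13320362297088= -1.89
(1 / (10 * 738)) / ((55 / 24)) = 2 / 33825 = 0.00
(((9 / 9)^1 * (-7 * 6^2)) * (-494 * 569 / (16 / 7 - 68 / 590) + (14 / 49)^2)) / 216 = 14220834491 / 94122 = 151089.38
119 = 119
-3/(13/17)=-51/13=-3.92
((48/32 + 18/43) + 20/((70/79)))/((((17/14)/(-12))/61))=-10791876/731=-14763.17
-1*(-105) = 105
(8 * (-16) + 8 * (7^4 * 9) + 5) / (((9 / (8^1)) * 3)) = 51184.89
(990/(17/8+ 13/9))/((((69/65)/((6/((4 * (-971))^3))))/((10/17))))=-1447875/91995708923557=-0.00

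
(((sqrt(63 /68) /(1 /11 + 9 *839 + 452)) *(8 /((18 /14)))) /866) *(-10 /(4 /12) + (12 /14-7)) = -2783 *sqrt(119) /972027411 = -0.00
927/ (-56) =-927/ 56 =-16.55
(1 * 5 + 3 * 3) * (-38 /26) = -266 /13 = -20.46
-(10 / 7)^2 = -100 / 49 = -2.04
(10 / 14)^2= 25 / 49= 0.51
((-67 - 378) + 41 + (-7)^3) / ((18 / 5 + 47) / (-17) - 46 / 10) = 63495 / 644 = 98.59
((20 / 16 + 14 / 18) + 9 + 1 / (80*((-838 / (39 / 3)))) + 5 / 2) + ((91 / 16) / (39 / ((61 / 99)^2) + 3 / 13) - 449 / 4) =-4941409453031 / 50081595120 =-98.67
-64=-64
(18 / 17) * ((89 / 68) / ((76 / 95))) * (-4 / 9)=-445 / 578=-0.77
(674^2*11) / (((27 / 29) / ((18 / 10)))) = 9660936.27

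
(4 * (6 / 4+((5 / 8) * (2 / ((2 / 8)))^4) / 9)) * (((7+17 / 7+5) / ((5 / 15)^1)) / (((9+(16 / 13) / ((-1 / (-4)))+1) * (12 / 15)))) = 33790055 / 8148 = 4147.04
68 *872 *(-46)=-2727616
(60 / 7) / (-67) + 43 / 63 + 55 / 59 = 1.49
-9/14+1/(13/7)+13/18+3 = 2963/819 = 3.62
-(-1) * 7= 7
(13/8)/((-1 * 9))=-13/72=-0.18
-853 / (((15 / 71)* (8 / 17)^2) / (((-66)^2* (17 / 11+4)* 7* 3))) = -739891933011 / 80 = -9248649162.64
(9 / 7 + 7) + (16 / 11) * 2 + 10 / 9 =8528 / 693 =12.31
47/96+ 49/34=3151/1632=1.93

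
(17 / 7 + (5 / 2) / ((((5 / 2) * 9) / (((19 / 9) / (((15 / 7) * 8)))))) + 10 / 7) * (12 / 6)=263371 / 34020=7.74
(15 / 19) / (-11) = -15 / 209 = -0.07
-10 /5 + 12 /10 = -4 /5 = -0.80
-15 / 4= -3.75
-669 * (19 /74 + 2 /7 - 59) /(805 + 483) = 20257989 /667184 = 30.36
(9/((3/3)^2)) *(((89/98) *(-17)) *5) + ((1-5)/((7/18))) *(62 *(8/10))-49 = -614419/490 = -1253.92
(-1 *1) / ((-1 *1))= 1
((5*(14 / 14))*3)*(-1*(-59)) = 885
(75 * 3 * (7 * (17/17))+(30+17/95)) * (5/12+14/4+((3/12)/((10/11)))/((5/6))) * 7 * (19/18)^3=61366554977/1093500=56119.39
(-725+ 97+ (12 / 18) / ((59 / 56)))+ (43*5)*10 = 1522.63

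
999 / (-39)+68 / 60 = -4774 / 195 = -24.48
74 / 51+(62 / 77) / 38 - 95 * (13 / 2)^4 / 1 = -202445322347 / 1193808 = -169579.47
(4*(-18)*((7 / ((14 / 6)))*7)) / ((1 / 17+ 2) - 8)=25704 / 101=254.50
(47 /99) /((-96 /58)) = -1363 /4752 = -0.29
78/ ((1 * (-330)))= -13/ 55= -0.24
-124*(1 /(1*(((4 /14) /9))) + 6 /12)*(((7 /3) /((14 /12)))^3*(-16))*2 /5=203161.60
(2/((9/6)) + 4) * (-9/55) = -48/55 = -0.87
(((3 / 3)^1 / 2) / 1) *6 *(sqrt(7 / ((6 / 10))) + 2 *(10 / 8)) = 15 / 2 + sqrt(105) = 17.75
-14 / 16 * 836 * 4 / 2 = -1463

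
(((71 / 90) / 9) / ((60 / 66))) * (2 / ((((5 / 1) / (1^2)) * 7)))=781 / 141750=0.01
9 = 9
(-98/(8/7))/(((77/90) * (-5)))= 441/22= 20.05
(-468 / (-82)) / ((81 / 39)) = 338 / 123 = 2.75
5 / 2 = 2.50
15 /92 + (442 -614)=-15809 /92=-171.84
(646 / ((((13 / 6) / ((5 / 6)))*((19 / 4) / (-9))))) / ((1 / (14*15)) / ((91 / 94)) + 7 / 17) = -19117350 / 16921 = -1129.80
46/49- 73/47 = -1415/2303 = -0.61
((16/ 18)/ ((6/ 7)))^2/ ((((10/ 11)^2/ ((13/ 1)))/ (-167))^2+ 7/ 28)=216404576804416/ 50305812479649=4.30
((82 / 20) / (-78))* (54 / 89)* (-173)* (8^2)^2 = 130738176 / 5785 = 22599.51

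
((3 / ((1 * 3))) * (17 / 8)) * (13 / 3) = 221 / 24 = 9.21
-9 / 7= -1.29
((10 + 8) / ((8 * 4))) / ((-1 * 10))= -9 / 160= -0.06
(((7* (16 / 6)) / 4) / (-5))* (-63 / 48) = 49 / 40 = 1.22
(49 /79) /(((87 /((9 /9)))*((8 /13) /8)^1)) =637 /6873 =0.09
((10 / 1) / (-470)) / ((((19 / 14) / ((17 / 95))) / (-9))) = 2142 / 84835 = 0.03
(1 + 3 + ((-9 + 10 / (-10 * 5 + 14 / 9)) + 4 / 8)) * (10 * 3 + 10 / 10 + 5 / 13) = -209304 / 1417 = -147.71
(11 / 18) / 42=11 / 756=0.01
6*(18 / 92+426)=58815 / 23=2557.17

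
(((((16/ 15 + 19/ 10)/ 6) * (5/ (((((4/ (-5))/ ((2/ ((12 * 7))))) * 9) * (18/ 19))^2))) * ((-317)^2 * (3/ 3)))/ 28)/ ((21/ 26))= 1049298601325/ 7839681583104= 0.13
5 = 5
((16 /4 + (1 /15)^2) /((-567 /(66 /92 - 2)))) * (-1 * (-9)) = 53159 /652050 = 0.08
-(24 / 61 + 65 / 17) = -4.22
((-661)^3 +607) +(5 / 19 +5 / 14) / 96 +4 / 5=-12291505611117 / 42560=-288804173.19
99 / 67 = 1.48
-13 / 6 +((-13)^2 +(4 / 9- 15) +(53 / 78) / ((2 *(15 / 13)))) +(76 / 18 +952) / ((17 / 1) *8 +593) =20192647 / 131220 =153.88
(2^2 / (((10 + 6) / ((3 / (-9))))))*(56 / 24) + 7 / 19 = 119 / 684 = 0.17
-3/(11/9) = -27/11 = -2.45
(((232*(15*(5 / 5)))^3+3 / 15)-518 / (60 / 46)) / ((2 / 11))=3476895807253 / 15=231793053816.87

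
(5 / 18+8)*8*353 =210388 / 9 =23376.44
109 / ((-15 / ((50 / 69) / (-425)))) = 218 / 17595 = 0.01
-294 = -294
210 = 210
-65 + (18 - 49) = -96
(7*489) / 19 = 3423 / 19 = 180.16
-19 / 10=-1.90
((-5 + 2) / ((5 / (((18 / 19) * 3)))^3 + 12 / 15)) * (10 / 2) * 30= -354294000 / 4916731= -72.06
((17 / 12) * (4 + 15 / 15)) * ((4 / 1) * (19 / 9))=1615 / 27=59.81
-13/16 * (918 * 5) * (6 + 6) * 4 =-179010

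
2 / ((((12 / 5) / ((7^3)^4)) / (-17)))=-1176509412085 / 6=-196084902014.17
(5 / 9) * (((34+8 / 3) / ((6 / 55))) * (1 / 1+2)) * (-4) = -60500 / 27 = -2240.74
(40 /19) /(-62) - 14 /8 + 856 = 854.22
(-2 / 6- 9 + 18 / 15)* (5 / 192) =-61 / 288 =-0.21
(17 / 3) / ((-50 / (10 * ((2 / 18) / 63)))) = -17 / 8505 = -0.00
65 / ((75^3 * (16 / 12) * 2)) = 13 / 225000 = 0.00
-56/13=-4.31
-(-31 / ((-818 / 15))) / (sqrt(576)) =-155 / 6544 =-0.02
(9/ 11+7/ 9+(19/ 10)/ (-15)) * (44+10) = 21819/ 275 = 79.34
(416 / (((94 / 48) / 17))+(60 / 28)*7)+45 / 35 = 1193454 / 329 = 3627.52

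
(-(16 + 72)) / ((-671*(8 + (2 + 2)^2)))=1 / 183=0.01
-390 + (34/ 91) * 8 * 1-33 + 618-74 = 11283/ 91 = 123.99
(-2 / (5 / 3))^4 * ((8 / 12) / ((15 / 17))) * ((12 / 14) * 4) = 117504 / 21875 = 5.37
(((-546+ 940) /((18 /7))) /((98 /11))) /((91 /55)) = 119185 /11466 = 10.39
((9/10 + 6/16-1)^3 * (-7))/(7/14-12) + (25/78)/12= 3390089/86112000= 0.04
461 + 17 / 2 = 939 / 2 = 469.50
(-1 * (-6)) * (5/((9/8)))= 80/3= 26.67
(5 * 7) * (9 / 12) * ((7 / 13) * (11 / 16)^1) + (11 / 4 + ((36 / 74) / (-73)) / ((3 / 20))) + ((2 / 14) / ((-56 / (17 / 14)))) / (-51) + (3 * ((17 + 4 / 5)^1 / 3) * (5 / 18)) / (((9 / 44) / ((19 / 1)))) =29450962418195 / 62434846656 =471.71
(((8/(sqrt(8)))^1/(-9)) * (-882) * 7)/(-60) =-343 * sqrt(2)/15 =-32.34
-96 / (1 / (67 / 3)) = -2144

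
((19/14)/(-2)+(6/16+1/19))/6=-89/2128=-0.04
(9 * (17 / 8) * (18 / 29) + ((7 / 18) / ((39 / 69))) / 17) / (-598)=-2748191 / 137972952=-0.02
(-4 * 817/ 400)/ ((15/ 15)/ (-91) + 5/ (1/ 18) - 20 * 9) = 74347/ 819100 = 0.09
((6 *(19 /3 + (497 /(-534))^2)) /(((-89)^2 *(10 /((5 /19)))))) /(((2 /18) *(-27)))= -2052997 /42915692844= -0.00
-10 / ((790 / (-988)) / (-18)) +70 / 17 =-296798 / 1343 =-221.00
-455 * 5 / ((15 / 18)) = -2730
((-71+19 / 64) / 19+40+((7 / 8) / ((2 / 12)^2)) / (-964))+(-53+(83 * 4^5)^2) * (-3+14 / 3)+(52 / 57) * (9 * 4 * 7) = 12039400284.47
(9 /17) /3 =3 /17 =0.18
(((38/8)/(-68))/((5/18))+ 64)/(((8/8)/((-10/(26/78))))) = -130047/68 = -1912.46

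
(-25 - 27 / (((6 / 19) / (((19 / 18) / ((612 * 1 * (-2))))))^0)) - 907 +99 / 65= -62236 / 65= -957.48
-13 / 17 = -0.76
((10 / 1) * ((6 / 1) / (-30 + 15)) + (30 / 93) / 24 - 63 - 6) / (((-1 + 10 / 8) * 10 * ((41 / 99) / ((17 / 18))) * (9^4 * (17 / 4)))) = -298661 / 125085465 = -0.00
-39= -39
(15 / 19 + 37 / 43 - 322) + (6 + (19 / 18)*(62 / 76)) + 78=-235.49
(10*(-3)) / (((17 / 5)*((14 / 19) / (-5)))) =7125 / 119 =59.87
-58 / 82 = -29 / 41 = -0.71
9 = 9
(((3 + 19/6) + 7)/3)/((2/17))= 1343/36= 37.31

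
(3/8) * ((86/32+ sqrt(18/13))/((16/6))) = 27 * sqrt(26)/832+ 387/1024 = 0.54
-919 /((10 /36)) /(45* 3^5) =-1838 /6075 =-0.30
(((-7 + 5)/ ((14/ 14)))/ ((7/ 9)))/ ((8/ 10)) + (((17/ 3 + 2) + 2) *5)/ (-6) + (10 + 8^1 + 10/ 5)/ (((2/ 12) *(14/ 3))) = 130/ 9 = 14.44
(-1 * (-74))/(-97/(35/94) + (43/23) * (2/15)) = -17871/62854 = -0.28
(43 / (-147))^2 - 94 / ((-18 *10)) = 14593 / 24010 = 0.61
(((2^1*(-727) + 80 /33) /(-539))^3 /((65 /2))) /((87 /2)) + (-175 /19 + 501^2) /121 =1254213186764841020668 /604636450973890335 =2074.33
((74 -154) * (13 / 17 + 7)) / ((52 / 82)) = -216480 / 221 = -979.55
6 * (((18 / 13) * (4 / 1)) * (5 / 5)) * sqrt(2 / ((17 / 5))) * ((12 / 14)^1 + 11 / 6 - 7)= -13032 * sqrt(170) / 1547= -109.84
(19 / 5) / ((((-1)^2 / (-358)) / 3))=-20406 / 5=-4081.20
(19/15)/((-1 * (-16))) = 19/240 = 0.08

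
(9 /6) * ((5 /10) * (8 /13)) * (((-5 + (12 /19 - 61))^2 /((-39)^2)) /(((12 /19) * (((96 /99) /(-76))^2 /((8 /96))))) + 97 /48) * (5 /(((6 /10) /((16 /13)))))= 7394796025 /685464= 10788.02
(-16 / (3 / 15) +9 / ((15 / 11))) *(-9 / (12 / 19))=20919 / 20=1045.95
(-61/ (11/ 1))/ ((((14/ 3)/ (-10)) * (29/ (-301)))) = -39345/ 319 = -123.34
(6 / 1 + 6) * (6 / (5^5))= 72 / 3125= 0.02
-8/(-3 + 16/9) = 72/11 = 6.55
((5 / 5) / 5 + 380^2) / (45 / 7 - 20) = -5054007 / 475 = -10640.01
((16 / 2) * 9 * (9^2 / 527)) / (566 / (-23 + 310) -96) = -836892 / 7110811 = -0.12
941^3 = 833237621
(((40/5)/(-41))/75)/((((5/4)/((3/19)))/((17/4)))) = -0.00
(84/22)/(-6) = -7/11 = -0.64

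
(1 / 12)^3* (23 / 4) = 23 / 6912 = 0.00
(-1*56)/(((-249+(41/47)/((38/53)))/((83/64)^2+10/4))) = 107073379/113290496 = 0.95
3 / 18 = 1 / 6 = 0.17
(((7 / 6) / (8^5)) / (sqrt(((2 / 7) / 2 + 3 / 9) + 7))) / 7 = sqrt(3297) / 30867456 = 0.00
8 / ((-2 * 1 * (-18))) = 2 / 9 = 0.22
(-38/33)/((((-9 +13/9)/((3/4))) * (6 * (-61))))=-57/182512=-0.00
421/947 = 0.44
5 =5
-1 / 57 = -0.02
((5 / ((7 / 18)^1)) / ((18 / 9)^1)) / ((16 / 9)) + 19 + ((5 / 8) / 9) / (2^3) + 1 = 95255 / 4032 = 23.62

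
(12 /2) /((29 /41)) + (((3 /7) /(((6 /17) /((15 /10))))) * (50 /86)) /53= 15734727 /1850548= 8.50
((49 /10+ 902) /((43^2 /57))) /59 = 516933 /1090910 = 0.47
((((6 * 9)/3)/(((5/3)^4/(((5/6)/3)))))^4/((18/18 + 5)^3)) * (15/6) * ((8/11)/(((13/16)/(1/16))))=1594323/13964843750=0.00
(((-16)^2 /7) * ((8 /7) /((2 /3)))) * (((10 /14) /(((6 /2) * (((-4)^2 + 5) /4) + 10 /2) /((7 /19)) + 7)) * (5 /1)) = 3.54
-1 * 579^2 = -335241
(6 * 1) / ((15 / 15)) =6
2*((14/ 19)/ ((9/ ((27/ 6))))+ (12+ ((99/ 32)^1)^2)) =426859/ 9728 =43.88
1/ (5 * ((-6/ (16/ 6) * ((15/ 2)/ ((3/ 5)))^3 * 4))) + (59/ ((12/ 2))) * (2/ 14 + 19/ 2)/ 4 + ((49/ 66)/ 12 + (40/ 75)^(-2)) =10503893189/ 385000000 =27.28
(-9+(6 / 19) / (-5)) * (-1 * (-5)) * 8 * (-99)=681912 / 19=35890.11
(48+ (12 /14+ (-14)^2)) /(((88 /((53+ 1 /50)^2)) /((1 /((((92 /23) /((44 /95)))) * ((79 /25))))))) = 6022825457 /21014000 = 286.61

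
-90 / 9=-10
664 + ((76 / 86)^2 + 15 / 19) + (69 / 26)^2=15973595471 / 23748556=672.61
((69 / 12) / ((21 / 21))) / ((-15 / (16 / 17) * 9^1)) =-0.04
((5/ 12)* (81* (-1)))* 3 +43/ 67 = -26963/ 268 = -100.61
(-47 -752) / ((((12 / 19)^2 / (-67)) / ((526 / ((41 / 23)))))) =116899423237 / 2952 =39600075.62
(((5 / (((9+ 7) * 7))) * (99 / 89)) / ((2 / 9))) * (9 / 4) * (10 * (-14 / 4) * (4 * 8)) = -200475 / 356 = -563.13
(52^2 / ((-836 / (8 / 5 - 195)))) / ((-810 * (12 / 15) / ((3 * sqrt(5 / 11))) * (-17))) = 163423 * sqrt(55) / 10552410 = 0.11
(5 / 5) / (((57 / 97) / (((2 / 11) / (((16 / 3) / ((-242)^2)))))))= 129107 / 38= 3397.55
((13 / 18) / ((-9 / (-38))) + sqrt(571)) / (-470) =-0.06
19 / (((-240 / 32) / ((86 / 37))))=-3268 / 555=-5.89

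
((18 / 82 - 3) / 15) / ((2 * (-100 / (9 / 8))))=171 / 164000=0.00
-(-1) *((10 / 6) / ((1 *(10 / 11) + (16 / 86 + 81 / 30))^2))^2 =12513666360250000 / 934538283711331209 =0.01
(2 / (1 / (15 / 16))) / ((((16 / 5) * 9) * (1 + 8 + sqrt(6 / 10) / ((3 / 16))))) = 1125 / 122752 -25 * sqrt(15) / 23016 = 0.00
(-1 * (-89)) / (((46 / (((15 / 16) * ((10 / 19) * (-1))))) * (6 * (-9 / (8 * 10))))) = 11125 / 7866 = 1.41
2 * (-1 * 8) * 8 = -128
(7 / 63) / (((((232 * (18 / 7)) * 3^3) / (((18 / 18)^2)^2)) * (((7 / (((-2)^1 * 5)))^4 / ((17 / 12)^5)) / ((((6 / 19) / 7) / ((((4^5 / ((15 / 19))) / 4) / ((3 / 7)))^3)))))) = 110926328125 / 6496729912997180627484672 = 0.00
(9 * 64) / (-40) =-72 / 5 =-14.40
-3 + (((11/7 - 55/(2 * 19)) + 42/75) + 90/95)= -479/350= -1.37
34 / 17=2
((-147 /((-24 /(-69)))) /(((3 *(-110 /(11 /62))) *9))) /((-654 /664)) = -0.03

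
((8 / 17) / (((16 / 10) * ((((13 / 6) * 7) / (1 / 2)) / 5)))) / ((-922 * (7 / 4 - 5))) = 150 / 9271171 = 0.00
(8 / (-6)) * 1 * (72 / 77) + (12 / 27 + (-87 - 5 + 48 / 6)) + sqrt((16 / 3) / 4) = -58768 / 693 + 2 * sqrt(3) / 3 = -83.65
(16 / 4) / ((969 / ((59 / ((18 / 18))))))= 236 / 969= 0.24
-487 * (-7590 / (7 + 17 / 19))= 2341009 / 5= 468201.80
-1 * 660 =-660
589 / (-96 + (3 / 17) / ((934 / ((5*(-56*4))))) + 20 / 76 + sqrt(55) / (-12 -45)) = -6.13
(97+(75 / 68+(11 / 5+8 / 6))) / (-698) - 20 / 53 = -19733657 / 37733880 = -0.52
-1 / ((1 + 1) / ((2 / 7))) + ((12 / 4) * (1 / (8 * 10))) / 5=-0.14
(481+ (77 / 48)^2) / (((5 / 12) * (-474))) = -1114153 / 455040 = -2.45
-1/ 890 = -0.00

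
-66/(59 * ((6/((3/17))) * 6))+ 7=14031/2006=6.99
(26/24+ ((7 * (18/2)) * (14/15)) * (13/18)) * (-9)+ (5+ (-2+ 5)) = -383.95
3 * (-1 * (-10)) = 30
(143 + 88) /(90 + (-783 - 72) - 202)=-231 /967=-0.24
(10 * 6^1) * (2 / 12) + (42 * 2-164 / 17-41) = 737 / 17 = 43.35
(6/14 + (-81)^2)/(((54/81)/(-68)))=-4684860/7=-669265.71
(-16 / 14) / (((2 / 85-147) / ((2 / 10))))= 136 / 87451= 0.00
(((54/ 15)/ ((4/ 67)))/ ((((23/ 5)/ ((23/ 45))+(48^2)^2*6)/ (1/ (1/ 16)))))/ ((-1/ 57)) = -30552/ 17694725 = -0.00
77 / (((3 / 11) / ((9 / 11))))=231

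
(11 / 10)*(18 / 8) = 99 / 40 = 2.48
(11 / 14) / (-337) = -11 / 4718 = -0.00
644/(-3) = -644/3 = -214.67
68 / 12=17 / 3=5.67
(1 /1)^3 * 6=6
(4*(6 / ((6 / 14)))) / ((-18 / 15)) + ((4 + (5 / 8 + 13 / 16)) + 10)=-1499 / 48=-31.23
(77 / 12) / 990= 7 / 1080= 0.01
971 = 971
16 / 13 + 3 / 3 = 29 / 13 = 2.23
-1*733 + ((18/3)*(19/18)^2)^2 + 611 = -225431/2916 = -77.31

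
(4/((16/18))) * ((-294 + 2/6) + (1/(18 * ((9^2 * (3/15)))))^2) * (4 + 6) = -3121330015/236196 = -13215.00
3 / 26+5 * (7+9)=2083 / 26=80.12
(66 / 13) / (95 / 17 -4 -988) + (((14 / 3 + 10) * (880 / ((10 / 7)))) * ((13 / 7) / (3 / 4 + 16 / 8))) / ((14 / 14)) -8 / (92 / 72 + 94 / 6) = 1216921010506 / 199467255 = 6100.86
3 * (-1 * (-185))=555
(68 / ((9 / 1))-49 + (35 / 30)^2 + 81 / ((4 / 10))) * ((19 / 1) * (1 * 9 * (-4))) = -111093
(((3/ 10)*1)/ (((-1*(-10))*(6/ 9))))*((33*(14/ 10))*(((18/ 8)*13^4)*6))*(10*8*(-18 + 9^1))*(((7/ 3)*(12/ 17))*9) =-8555507628.90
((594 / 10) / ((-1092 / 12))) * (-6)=1782 / 455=3.92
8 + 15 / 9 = 29 / 3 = 9.67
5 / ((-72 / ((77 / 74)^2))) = -29645 / 394272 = -0.08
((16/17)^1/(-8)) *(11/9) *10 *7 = -1540/153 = -10.07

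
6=6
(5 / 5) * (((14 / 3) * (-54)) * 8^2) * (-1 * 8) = 129024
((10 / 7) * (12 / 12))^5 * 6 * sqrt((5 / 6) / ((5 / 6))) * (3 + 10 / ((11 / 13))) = 97800000 / 184877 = 529.00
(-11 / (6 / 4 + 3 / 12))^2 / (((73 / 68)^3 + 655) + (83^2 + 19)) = 608740352 / 116543473417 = 0.01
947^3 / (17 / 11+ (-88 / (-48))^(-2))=102762652883 / 223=460819071.22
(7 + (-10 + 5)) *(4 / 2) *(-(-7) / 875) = 4 / 125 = 0.03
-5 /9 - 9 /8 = -121 /72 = -1.68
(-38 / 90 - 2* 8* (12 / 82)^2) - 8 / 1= -663019 / 75645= -8.76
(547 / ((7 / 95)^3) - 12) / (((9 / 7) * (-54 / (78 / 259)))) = -6096740117 / 1027971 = -5930.85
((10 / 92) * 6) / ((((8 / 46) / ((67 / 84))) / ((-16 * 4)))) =-1340 / 7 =-191.43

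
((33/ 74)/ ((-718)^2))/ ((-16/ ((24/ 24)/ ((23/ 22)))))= -363/ 7019374784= -0.00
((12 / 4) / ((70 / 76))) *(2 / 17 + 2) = 4104 / 595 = 6.90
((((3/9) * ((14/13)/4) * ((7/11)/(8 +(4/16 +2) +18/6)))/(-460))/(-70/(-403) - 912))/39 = 1519/5765001364980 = 0.00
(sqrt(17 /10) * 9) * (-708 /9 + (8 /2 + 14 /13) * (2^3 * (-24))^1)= -61626 * sqrt(170) /65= -12361.61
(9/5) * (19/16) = 171/80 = 2.14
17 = 17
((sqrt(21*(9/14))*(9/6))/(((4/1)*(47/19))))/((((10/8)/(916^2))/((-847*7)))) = -212671119276*sqrt(6)/235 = -2216747767.03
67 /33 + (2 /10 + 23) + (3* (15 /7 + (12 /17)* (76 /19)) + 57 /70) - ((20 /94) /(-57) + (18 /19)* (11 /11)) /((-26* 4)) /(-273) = 103994297813 /2539933110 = 40.94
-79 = -79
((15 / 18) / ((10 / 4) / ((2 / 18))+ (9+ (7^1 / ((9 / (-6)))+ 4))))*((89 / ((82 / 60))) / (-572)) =-1335 / 433862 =-0.00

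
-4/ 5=-0.80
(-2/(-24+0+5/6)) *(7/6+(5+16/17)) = 1450/2363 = 0.61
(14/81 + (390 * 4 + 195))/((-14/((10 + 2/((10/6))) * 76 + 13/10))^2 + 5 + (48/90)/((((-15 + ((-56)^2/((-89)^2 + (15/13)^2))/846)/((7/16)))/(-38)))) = 92390616652728280975/294325899013995174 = 313.91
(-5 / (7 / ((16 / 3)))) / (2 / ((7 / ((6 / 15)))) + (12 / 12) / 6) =-800 / 59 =-13.56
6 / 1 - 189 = -183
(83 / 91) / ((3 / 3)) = 83 / 91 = 0.91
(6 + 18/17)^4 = 207360000/83521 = 2482.73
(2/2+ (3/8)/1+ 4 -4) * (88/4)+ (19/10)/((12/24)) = 681/20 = 34.05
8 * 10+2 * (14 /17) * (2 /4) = 1374 /17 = 80.82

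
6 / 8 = 3 / 4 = 0.75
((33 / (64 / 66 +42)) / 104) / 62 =1089 / 9143264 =0.00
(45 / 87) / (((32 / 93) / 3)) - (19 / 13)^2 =372257 / 156832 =2.37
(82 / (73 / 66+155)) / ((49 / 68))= 368016 / 504847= 0.73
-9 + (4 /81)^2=-59033 /6561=-9.00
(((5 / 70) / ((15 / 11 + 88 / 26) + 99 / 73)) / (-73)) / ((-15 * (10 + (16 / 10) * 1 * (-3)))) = 0.00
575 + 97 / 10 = 5847 / 10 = 584.70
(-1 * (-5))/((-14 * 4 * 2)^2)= 0.00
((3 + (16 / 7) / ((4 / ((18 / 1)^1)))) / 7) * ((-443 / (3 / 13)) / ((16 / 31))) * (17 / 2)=-94084783 / 1568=-60003.05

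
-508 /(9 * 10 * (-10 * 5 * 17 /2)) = 254 /19125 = 0.01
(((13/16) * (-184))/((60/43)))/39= -2.75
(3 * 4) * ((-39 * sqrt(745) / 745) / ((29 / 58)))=-936 * sqrt(745) / 745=-34.29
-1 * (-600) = 600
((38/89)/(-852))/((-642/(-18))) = -19/1352266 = -0.00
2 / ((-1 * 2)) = -1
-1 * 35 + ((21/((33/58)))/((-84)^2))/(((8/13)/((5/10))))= -3104263/88704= -35.00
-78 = -78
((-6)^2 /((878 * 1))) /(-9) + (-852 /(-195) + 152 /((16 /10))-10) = 2550021 /28535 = 89.36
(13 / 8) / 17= 13 / 136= 0.10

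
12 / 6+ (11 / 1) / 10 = 31 / 10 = 3.10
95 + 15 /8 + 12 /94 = 36473 /376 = 97.00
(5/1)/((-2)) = -5/2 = -2.50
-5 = -5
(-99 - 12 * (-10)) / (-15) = -7 / 5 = -1.40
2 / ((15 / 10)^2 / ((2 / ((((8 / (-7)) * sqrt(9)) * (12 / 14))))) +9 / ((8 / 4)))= 196 / 117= 1.68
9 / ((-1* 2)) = -9 / 2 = -4.50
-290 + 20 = -270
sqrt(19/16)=sqrt(19)/4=1.09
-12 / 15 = -4 / 5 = -0.80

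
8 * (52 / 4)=104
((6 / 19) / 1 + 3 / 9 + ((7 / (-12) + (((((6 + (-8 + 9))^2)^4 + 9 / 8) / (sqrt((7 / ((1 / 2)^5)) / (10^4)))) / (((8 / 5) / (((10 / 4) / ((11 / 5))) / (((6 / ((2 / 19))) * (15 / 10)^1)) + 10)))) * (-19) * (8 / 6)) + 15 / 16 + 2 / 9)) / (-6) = -3353 / 16416 + 108580048024375 * sqrt(14) / 399168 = 1017790350.59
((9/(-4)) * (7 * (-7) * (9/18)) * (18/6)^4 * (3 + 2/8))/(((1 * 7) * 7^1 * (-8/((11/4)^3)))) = -12613887/16384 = -769.89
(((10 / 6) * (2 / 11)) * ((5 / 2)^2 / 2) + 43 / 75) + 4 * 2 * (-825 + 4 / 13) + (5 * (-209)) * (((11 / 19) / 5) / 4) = -71066726 / 10725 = -6626.27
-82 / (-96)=41 / 48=0.85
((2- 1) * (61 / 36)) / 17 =61 / 612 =0.10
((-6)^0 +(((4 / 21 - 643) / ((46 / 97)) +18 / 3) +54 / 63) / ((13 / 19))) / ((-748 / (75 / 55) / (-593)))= -6668620045 / 3131128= -2129.78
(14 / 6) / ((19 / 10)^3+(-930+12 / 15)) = -1000 / 395289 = -0.00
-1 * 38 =-38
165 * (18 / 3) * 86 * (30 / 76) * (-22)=-14048100 / 19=-739373.68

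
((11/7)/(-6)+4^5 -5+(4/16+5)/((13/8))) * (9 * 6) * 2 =10043910/91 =110372.64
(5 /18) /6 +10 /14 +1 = 1331 /756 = 1.76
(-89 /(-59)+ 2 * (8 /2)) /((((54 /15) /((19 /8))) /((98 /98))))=17765 /2832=6.27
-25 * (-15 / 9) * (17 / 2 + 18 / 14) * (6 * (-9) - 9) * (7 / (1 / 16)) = -2877000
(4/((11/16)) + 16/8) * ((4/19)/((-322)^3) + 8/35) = 7793303961/4361078645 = 1.79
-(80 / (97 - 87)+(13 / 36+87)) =-3433 / 36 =-95.36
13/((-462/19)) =-247/462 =-0.53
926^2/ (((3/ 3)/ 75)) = 64310700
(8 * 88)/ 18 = 352/ 9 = 39.11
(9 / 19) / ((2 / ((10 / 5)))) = 9 / 19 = 0.47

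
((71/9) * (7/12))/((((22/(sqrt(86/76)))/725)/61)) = 21979825 * sqrt(1634)/90288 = 9840.57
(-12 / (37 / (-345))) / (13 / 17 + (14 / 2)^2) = 3910 / 1739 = 2.25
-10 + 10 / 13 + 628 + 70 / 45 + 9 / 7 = 509099 / 819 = 621.61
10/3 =3.33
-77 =-77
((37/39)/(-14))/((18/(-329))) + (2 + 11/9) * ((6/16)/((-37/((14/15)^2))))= 1571629/1298700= 1.21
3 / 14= 0.21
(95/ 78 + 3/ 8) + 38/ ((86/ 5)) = 51011/ 13416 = 3.80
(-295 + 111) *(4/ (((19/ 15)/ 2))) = -22080/ 19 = -1162.11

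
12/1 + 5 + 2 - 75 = -56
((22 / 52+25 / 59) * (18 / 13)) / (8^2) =11691 / 638144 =0.02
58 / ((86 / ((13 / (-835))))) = -377 / 35905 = -0.01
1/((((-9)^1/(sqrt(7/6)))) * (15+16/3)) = -sqrt(42)/1098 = -0.01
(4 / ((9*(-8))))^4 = 1 / 104976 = 0.00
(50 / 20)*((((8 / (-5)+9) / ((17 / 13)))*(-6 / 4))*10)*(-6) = 21645 / 17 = 1273.24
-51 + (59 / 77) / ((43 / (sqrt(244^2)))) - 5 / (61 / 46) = -10183895 / 201971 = -50.42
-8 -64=-72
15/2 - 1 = 13/2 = 6.50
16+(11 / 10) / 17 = 2731 / 170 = 16.06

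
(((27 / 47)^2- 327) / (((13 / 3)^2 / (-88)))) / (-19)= -571518288 / 7093099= -80.57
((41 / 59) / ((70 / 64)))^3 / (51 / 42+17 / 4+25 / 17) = 153571426304 / 4152480983875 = 0.04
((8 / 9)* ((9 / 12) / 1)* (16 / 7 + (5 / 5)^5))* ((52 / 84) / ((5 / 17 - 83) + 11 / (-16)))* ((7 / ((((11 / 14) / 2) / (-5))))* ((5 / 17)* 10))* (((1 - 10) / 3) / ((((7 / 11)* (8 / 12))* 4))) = -1196000 / 158781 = -7.53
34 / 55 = 0.62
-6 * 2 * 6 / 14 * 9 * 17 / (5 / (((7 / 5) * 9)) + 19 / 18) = -33048 / 61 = -541.77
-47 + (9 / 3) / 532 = -25001 / 532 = -46.99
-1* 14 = -14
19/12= 1.58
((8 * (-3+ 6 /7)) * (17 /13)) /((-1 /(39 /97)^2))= 238680 /65863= 3.62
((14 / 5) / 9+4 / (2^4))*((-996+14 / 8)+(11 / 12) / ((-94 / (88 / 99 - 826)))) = -553.37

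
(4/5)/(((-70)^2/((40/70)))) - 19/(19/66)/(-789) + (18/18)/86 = 92486097/969746750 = 0.10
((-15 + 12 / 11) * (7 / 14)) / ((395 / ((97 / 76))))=-14841 / 660440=-0.02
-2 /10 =-1 /5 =-0.20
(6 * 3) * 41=738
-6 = -6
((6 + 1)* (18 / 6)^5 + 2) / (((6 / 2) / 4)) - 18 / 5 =2267.07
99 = 99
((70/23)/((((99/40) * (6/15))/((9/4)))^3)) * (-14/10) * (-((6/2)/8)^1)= 2296875/122452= 18.76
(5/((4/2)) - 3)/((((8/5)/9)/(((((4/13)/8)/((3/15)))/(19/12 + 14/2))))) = -675/10712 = -0.06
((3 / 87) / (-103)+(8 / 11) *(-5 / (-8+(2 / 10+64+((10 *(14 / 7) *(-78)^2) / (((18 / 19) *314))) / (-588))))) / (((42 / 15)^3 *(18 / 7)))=-433057773875 / 371227780999152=-0.00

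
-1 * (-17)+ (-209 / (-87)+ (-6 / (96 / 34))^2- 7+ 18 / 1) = 194423 / 5568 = 34.92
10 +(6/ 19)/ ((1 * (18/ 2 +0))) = 572/ 57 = 10.04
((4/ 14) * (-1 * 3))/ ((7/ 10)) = -60/ 49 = -1.22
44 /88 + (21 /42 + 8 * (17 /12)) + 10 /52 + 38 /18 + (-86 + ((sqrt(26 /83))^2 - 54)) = -2428721 /19422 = -125.05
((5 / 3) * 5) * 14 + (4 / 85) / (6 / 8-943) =112127702 / 961095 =116.67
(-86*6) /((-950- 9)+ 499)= 129 /115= 1.12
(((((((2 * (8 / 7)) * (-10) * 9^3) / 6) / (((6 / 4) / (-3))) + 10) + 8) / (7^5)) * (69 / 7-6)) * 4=4212648 / 823543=5.12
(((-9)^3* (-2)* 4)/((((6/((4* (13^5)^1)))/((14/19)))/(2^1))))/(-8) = -5052555144/19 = -265923954.95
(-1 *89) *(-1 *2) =178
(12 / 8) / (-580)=-3 / 1160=-0.00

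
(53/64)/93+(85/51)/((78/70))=349267/232128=1.50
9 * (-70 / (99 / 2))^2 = 19600 / 1089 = 18.00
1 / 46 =0.02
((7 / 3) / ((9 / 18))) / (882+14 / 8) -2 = -3022 / 1515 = -1.99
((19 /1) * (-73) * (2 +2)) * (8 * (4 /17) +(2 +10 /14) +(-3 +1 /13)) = -9284.92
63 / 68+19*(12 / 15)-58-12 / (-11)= -40.78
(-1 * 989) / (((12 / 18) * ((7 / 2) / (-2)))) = 5934 / 7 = 847.71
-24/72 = -1/3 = -0.33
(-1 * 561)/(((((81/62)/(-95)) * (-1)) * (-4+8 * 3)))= -110143/54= -2039.69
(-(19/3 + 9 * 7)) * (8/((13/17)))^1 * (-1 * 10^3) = 2176000/3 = 725333.33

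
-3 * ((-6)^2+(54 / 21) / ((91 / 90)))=-73656 / 637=-115.63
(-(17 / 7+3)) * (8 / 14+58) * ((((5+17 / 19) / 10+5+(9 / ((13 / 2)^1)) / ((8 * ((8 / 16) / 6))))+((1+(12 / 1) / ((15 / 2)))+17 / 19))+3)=-4502.66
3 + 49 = 52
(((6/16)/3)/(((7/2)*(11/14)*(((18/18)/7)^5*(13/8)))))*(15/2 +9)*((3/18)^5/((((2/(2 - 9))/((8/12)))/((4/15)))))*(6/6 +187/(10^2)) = -33765263/18954000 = -1.78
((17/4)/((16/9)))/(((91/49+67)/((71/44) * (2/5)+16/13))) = 2873493/44112640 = 0.07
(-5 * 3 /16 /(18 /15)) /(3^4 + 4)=-5 /544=-0.01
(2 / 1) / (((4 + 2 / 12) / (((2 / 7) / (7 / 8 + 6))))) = 192 / 9625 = 0.02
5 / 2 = 2.50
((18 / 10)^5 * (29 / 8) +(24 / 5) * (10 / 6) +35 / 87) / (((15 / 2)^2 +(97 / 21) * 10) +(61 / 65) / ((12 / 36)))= 15220262057 / 20832766250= 0.73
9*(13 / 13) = 9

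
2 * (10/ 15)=4/ 3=1.33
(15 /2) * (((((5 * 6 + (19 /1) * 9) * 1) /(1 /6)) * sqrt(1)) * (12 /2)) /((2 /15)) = 407025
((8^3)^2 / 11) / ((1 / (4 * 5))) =5242880 / 11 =476625.45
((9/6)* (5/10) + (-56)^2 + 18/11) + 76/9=1246145/396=3146.83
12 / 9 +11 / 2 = 41 / 6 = 6.83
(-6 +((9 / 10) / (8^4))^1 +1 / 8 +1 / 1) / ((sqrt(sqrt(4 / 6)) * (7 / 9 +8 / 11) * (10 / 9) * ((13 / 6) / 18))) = -4803485247 * 2^(3 / 4) * 3^(1 / 4) / 396697600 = -26.80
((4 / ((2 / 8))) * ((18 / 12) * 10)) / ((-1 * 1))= -240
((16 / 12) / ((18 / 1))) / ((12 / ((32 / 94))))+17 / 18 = 7207 / 7614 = 0.95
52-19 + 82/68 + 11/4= 2513/68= 36.96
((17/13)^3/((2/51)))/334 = 250563/1467596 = 0.17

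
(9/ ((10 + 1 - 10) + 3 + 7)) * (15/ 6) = 45/ 22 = 2.05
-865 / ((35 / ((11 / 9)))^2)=-20933 / 19845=-1.05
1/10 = 0.10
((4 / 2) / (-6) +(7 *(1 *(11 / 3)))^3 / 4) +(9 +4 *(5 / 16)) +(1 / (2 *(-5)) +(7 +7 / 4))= 2292691 / 540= 4245.72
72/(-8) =-9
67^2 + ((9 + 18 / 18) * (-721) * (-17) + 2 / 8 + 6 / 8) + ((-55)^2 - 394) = 129691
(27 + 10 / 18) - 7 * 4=-4 / 9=-0.44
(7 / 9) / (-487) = -7 / 4383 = -0.00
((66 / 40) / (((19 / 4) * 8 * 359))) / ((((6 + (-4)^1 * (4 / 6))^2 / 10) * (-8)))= -297 / 21827200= -0.00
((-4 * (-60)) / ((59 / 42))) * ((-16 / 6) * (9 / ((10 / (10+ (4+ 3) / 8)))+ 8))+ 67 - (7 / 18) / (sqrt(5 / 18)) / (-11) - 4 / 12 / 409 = -581812784 / 72393+ 7 * sqrt(10) / 330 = -8036.80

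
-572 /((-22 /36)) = 936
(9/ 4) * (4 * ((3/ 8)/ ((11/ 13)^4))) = 771147/ 117128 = 6.58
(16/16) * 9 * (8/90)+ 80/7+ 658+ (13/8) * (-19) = 179019/280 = 639.35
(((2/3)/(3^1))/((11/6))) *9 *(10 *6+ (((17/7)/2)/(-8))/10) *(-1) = -201549/3080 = -65.44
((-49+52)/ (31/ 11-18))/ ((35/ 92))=-3036/ 5845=-0.52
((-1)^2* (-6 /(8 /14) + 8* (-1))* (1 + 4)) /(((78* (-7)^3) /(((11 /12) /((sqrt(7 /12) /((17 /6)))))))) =34595* sqrt(21) /13484016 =0.01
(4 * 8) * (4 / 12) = 32 / 3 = 10.67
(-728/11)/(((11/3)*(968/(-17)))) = 4641/14641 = 0.32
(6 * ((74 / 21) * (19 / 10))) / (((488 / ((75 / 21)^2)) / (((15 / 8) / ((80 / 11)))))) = 2899875 / 10712576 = 0.27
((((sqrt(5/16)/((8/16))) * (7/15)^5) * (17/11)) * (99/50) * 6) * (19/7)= 775523 * sqrt(5)/1406250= 1.23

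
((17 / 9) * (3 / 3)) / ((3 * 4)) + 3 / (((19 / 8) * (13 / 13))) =2915 / 2052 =1.42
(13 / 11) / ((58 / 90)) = 585 / 319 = 1.83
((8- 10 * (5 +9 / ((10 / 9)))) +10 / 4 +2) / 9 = -79 / 6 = -13.17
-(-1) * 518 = 518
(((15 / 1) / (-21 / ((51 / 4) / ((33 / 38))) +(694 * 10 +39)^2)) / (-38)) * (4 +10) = -255 / 2247454283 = -0.00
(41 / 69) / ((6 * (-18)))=-0.01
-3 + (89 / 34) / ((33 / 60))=1.76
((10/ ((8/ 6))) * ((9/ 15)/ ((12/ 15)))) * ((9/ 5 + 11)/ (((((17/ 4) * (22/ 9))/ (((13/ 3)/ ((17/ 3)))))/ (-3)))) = -50544/ 3179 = -15.90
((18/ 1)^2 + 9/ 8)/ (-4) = -2601/ 32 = -81.28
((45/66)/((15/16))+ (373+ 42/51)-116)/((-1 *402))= -48349/75174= -0.64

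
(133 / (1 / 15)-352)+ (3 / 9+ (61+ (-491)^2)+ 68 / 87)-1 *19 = 242767.11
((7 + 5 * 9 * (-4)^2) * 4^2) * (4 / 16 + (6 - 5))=14540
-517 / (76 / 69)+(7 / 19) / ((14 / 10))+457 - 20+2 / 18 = -21893 / 684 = -32.01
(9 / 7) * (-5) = -45 / 7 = -6.43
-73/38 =-1.92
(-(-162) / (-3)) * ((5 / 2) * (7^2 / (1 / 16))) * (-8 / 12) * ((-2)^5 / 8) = -282240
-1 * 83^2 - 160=-7049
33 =33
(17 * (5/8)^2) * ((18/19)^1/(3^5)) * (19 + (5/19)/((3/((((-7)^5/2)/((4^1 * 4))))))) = -20986075/29942784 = -0.70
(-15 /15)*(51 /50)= -51 /50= -1.02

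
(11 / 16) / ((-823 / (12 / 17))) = -33 / 55964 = -0.00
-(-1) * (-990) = -990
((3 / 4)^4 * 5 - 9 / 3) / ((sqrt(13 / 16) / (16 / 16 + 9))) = -1815 * sqrt(13) / 416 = -15.73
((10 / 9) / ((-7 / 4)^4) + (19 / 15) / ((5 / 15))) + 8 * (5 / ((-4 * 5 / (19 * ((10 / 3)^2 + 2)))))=-53407049 / 108045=-494.30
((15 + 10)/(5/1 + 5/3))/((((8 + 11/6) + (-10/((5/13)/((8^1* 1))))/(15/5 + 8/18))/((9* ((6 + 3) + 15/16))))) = -1996245/300896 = -6.63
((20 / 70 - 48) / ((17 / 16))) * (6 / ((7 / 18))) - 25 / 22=-12718169 / 18326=-694.00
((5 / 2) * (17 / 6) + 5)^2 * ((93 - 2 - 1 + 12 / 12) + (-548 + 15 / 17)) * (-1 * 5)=407569625 / 1224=332981.72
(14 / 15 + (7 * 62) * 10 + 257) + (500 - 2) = 76439 / 15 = 5095.93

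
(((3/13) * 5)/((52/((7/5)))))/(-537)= -7/121004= -0.00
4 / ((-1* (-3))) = 4 / 3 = 1.33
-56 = -56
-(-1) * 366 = 366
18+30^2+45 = 963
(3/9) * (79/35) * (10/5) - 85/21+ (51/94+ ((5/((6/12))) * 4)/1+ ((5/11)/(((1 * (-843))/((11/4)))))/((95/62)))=1001189164/26347965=38.00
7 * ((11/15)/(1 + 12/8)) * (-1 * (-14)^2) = -30184/75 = -402.45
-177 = -177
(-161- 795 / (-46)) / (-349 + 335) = 10.27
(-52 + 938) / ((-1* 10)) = -443 / 5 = -88.60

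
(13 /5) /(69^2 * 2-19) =1 /3655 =0.00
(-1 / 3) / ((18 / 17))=-17 / 54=-0.31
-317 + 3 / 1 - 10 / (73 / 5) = -22972 / 73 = -314.68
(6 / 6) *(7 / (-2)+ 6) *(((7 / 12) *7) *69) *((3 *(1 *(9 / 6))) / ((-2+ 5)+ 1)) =50715 / 64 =792.42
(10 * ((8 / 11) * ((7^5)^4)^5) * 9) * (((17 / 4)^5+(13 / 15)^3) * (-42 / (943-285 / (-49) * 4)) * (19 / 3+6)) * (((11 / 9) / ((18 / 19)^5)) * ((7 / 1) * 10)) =-3411050244153385707342751675788573117140163561891805665998729941080830615738101638668163204668984948067889 / 193245212367360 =-17651408810423536738108480000000000000000000000000000000000000000000000000000000000000000000.00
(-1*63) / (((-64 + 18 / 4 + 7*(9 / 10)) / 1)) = 45 / 38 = 1.18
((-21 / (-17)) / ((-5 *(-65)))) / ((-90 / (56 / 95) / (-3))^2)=5488 / 3739734375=0.00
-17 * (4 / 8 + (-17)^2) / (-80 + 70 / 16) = 39372 / 605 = 65.08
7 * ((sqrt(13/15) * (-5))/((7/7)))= -32.58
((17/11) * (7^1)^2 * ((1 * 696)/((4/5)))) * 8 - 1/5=28988389/55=527061.62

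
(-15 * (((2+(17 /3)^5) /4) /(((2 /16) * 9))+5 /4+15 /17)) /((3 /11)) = -10641606965 /148716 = -71556.57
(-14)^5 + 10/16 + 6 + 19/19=-4302531/8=-537816.38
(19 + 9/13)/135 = 256/1755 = 0.15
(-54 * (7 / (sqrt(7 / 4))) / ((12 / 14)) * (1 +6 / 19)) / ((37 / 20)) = -63000 * sqrt(7) / 703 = -237.10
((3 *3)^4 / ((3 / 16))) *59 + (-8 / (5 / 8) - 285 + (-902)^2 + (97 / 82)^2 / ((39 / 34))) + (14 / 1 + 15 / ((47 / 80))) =88675183864541 / 30812730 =2877874.95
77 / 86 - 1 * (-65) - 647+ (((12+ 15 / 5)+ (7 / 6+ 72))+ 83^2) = 825092 / 129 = 6396.06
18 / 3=6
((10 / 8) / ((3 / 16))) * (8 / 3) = 160 / 9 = 17.78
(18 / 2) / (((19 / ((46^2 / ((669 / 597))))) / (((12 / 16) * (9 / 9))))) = 2842317 / 4237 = 670.83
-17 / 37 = -0.46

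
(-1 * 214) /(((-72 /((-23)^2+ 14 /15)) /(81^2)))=206681949 /20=10334097.45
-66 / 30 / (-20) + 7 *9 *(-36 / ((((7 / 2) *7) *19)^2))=1232453 / 12382300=0.10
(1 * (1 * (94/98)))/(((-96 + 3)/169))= -7943/4557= -1.74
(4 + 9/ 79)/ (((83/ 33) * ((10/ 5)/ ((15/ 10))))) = 32175/ 26228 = 1.23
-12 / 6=-2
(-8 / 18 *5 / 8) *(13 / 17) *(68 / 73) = -130 / 657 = -0.20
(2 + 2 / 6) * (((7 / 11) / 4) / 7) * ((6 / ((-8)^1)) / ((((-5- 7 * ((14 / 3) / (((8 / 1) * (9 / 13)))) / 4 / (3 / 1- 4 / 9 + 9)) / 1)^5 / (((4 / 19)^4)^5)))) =4016372693680633254248448 / 12237516345838647795019816531747015308337739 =0.00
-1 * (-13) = 13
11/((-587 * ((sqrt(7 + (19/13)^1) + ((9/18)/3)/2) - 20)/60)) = 95040 * sqrt(1430)/426592271 + 24607440/426592271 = 0.07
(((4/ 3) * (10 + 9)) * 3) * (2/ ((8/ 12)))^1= 228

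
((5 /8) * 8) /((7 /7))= 5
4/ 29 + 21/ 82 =937/ 2378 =0.39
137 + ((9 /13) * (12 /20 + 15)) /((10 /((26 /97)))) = 137.29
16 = 16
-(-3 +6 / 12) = 5 / 2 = 2.50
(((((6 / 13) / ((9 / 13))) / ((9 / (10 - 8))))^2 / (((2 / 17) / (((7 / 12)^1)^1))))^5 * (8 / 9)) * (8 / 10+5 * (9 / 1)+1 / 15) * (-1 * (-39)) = 54639480663412736 / 2251419529454986815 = 0.02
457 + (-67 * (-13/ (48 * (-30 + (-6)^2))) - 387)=21031/ 288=73.02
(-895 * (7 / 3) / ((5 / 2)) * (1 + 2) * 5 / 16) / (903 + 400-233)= -1253 / 1712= -0.73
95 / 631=0.15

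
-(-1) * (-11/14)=-11/14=-0.79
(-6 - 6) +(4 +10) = 2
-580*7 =-4060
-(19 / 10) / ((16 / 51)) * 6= -2907 / 80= -36.34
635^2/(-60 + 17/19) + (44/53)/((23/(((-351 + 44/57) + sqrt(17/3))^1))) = -533314782581/78029409 + 44 * sqrt(51)/3657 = -6834.71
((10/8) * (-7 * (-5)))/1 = 175/4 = 43.75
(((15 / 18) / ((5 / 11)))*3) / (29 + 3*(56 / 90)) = 165 / 926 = 0.18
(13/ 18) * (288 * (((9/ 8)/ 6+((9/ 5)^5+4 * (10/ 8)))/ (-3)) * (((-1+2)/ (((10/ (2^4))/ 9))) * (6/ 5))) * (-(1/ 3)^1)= 751395216/ 78125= 9617.86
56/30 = 1.87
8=8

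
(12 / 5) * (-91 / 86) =-546 / 215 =-2.54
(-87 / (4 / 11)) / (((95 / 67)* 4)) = -64119 / 1520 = -42.18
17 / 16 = 1.06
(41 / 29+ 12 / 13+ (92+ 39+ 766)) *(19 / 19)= 339050 / 377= 899.34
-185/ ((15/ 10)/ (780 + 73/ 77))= -22249210/ 231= -96316.93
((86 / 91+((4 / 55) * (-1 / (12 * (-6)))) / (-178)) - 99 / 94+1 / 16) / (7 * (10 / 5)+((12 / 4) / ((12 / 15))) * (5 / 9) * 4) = -137600873 / 67329902640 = -0.00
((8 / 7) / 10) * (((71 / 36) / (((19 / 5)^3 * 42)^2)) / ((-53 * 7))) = -221875 / 1939700356345332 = -0.00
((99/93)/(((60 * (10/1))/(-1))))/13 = -11/80600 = -0.00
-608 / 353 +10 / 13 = -0.95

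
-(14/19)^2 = -196/361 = -0.54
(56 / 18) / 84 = 1 / 27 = 0.04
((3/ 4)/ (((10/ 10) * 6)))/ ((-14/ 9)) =-9/ 112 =-0.08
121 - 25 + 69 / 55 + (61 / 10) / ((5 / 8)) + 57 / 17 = 515968 / 4675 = 110.37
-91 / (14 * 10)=-13 / 20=-0.65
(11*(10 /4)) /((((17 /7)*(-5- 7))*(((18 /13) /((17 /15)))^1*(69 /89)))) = -89089 /89424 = -1.00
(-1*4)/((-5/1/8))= 32/5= 6.40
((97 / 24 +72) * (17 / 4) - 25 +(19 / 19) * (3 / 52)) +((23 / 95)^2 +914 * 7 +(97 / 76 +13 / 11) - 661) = 748048432687 / 123895200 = 6037.75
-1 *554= -554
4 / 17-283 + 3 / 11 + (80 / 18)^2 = -3979706 / 15147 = -262.74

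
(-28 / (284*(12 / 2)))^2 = 0.00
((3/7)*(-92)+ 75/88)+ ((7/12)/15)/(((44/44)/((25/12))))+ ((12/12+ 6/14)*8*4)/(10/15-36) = -70147831/1762992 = -39.79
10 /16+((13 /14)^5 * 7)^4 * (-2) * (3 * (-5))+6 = 285189888150115888252223 /17423626702474969088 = 16368.00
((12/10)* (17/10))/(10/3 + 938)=153/70600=0.00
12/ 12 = 1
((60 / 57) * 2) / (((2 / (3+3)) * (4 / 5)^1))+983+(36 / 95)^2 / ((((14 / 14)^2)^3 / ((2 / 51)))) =152028889 / 153425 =990.90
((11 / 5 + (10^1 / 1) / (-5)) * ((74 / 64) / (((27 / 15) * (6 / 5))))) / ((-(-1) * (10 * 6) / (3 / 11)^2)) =37 / 278784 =0.00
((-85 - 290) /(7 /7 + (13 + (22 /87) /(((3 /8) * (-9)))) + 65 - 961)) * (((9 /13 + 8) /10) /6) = 6635925 /107743688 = 0.06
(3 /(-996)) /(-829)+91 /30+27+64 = 388209109 /4128420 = 94.03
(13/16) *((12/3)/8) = 13/32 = 0.41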